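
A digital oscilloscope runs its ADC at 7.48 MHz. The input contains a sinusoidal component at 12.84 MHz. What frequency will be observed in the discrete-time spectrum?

12.84 MHz mod fs = 5.36 MHz.
5.36 MHz > fs/2 = 3.74 MHz, folds to fs − 5.36 MHz = 2.12 MHz.

2.12 MHz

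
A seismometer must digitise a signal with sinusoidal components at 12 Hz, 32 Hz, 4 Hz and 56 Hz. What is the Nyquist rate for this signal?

112 Hz

Highest-frequency component: 56 Hz.
Nyquist rate = 2 × 56 Hz = 112 Hz.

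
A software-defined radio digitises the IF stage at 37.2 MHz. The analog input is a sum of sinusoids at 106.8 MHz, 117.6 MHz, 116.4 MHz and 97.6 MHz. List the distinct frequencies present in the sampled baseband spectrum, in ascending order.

fs/2 = 18.6 MHz.
106.8 MHz mod fs = 32.4 MHz.
32.4 MHz > fs/2 = 18.6 MHz, folds to fs − 32.4 MHz = 4.8 MHz.
117.6 MHz mod fs = 6 MHz.
6 MHz ≤ fs/2 = 18.6 MHz, appears at 6 MHz.
116.4 MHz mod fs = 4.8 MHz.
4.8 MHz ≤ fs/2 = 18.6 MHz, appears at 4.8 MHz.
97.6 MHz mod fs = 23.2 MHz.
23.2 MHz > fs/2 = 18.6 MHz, folds to fs − 23.2 MHz = 14 MHz.
Distinct values: {4.8 MHz, 6 MHz, 14 MHz}.

4.8 MHz, 6 MHz, 14 MHz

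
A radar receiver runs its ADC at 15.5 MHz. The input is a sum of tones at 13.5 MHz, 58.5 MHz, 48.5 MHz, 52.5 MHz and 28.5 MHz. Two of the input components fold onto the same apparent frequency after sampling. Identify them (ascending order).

fs/2 = 7.75 MHz.
13.5 MHz > fs/2 = 7.75 MHz, folds to fs − 13.5 MHz = 2 MHz.
58.5 MHz mod fs = 12 MHz.
12 MHz > fs/2 = 7.75 MHz, folds to fs − 12 MHz = 3.5 MHz.
48.5 MHz mod fs = 2 MHz.
2 MHz ≤ fs/2 = 7.75 MHz, appears at 2 MHz.
52.5 MHz mod fs = 6 MHz.
6 MHz ≤ fs/2 = 7.75 MHz, appears at 6 MHz.
28.5 MHz mod fs = 13 MHz.
13 MHz > fs/2 = 7.75 MHz, folds to fs − 13 MHz = 2.5 MHz.
13.5 MHz and 48.5 MHz both map to 2 MHz.

13.5 MHz, 48.5 MHz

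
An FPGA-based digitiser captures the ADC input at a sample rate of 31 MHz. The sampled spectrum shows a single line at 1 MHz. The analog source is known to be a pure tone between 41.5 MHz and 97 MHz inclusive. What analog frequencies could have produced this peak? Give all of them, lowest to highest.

61 MHz, 63 MHz, 92 MHz, 94 MHz

Frequencies that alias to 1 MHz are k·fs ± 1 MHz for integer k ≥ 0.
k=0: 1 MHz.
k=1: 30 MHz, 32 MHz.
k=2: 61 MHz, 63 MHz.
k=3: 92 MHz, 94 MHz.
k=4: 123 MHz, 125 MHz.
Within [41.5 MHz, 97 MHz]: 61 MHz, 63 MHz, 92 MHz, 94 MHz.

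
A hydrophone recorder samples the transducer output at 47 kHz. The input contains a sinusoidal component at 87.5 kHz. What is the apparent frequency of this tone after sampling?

87.5 kHz mod fs = 40.5 kHz.
40.5 kHz > fs/2 = 23.5 kHz, folds to fs − 40.5 kHz = 6.5 kHz.

6.5 kHz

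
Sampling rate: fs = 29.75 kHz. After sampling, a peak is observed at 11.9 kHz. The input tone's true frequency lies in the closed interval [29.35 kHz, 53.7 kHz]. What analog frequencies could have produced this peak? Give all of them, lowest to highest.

41.65 kHz, 47.6 kHz

Frequencies that alias to 11.9 kHz are k·fs ± 11.9 kHz for integer k ≥ 0.
k=0: 11.9 kHz.
k=1: 17.85 kHz, 41.65 kHz.
k=2: 47.6 kHz, 71.4 kHz.
k=3: 77.35 kHz, 101.15 kHz.
Within [29.35 kHz, 53.7 kHz]: 41.65 kHz, 47.6 kHz.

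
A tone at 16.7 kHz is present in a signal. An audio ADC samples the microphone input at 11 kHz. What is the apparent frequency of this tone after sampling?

5.3 kHz

16.7 kHz mod fs = 5.7 kHz.
5.7 kHz > fs/2 = 5.5 kHz, folds to fs − 5.7 kHz = 5.3 kHz.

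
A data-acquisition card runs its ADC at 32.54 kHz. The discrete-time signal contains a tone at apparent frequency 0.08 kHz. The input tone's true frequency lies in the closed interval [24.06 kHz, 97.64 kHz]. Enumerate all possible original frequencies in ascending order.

Frequencies that alias to 0.08 kHz are k·fs ± 0.08 kHz for integer k ≥ 0.
k=0: 0.08 kHz.
k=1: 32.46 kHz, 32.62 kHz.
k=2: 65 kHz, 65.16 kHz.
k=3: 97.54 kHz, 97.7 kHz.
k=4: 130.08 kHz, 130.24 kHz.
Within [24.06 kHz, 97.64 kHz]: 32.46 kHz, 32.62 kHz, 65 kHz, 65.16 kHz, 97.54 kHz.

32.46 kHz, 32.62 kHz, 65 kHz, 65.16 kHz, 97.54 kHz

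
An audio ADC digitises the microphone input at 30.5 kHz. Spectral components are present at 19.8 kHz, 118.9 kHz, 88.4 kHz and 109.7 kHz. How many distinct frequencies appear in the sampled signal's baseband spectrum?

fs/2 = 15.25 kHz.
19.8 kHz > fs/2 = 15.25 kHz, folds to fs − 19.8 kHz = 10.7 kHz.
118.9 kHz mod fs = 27.4 kHz.
27.4 kHz > fs/2 = 15.25 kHz, folds to fs − 27.4 kHz = 3.1 kHz.
88.4 kHz mod fs = 27.4 kHz.
27.4 kHz > fs/2 = 15.25 kHz, folds to fs − 27.4 kHz = 3.1 kHz.
109.7 kHz mod fs = 18.2 kHz.
18.2 kHz > fs/2 = 15.25 kHz, folds to fs − 18.2 kHz = 12.3 kHz.
Distinct values: {3.1 kHz, 10.7 kHz, 12.3 kHz} → 3.

3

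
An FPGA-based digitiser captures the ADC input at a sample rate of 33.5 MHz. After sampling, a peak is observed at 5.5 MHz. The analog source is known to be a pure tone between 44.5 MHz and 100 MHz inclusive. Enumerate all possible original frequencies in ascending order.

61.5 MHz, 72.5 MHz, 95 MHz

Frequencies that alias to 5.5 MHz are k·fs ± 5.5 MHz for integer k ≥ 0.
k=0: 5.5 MHz.
k=1: 28 MHz, 39 MHz.
k=2: 61.5 MHz, 72.5 MHz.
k=3: 95 MHz, 106 MHz.
k=4: 128.5 MHz, 139.5 MHz.
Within [44.5 MHz, 100 MHz]: 61.5 MHz, 72.5 MHz, 95 MHz.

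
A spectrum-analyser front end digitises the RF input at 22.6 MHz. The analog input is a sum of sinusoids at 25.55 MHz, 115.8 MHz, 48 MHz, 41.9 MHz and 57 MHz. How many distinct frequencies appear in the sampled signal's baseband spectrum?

fs/2 = 11.3 MHz.
25.55 MHz mod fs = 2.95 MHz.
2.95 MHz ≤ fs/2 = 11.3 MHz, appears at 2.95 MHz.
115.8 MHz mod fs = 2.8 MHz.
2.8 MHz ≤ fs/2 = 11.3 MHz, appears at 2.8 MHz.
48 MHz mod fs = 2.8 MHz.
2.8 MHz ≤ fs/2 = 11.3 MHz, appears at 2.8 MHz.
41.9 MHz mod fs = 19.3 MHz.
19.3 MHz > fs/2 = 11.3 MHz, folds to fs − 19.3 MHz = 3.3 MHz.
57 MHz mod fs = 11.8 MHz.
11.8 MHz > fs/2 = 11.3 MHz, folds to fs − 11.8 MHz = 10.8 MHz.
Distinct values: {2.8 MHz, 2.95 MHz, 3.3 MHz, 10.8 MHz} → 4.

4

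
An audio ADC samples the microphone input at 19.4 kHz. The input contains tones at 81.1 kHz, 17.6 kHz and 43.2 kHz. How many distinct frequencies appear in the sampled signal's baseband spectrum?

fs/2 = 9.7 kHz.
81.1 kHz mod fs = 3.5 kHz.
3.5 kHz ≤ fs/2 = 9.7 kHz, appears at 3.5 kHz.
17.6 kHz > fs/2 = 9.7 kHz, folds to fs − 17.6 kHz = 1.8 kHz.
43.2 kHz mod fs = 4.4 kHz.
4.4 kHz ≤ fs/2 = 9.7 kHz, appears at 4.4 kHz.
Distinct values: {1.8 kHz, 3.5 kHz, 4.4 kHz} → 3.

3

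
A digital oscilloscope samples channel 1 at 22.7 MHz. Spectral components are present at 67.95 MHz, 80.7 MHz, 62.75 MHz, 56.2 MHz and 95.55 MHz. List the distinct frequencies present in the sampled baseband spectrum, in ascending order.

0.15 MHz, 4.75 MHz, 5.35 MHz, 10.1 MHz, 10.8 MHz

fs/2 = 11.35 MHz.
67.95 MHz mod fs = 22.55 MHz.
22.55 MHz > fs/2 = 11.35 MHz, folds to fs − 22.55 MHz = 0.15 MHz.
80.7 MHz mod fs = 12.6 MHz.
12.6 MHz > fs/2 = 11.35 MHz, folds to fs − 12.6 MHz = 10.1 MHz.
62.75 MHz mod fs = 17.35 MHz.
17.35 MHz > fs/2 = 11.35 MHz, folds to fs − 17.35 MHz = 5.35 MHz.
56.2 MHz mod fs = 10.8 MHz.
10.8 MHz ≤ fs/2 = 11.35 MHz, appears at 10.8 MHz.
95.55 MHz mod fs = 4.75 MHz.
4.75 MHz ≤ fs/2 = 11.35 MHz, appears at 4.75 MHz.
Distinct values: {0.15 MHz, 4.75 MHz, 5.35 MHz, 10.1 MHz, 10.8 MHz}.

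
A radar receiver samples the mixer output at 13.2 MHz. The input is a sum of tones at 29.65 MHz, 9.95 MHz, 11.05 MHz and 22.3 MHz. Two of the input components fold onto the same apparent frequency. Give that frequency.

3.25 MHz

fs/2 = 6.6 MHz.
29.65 MHz mod fs = 3.25 MHz.
3.25 MHz ≤ fs/2 = 6.6 MHz, appears at 3.25 MHz.
9.95 MHz > fs/2 = 6.6 MHz, folds to fs − 9.95 MHz = 3.25 MHz.
11.05 MHz > fs/2 = 6.6 MHz, folds to fs − 11.05 MHz = 2.15 MHz.
22.3 MHz mod fs = 9.1 MHz.
9.1 MHz > fs/2 = 6.6 MHz, folds to fs − 9.1 MHz = 4.1 MHz.
9.95 MHz and 29.65 MHz both map to 3.25 MHz.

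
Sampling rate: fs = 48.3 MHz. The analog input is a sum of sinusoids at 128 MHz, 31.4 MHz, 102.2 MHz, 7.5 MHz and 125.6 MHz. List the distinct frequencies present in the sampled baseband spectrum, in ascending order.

5.6 MHz, 7.5 MHz, 16.9 MHz, 19.3 MHz

fs/2 = 24.15 MHz.
128 MHz mod fs = 31.4 MHz.
31.4 MHz > fs/2 = 24.15 MHz, folds to fs − 31.4 MHz = 16.9 MHz.
31.4 MHz > fs/2 = 24.15 MHz, folds to fs − 31.4 MHz = 16.9 MHz.
102.2 MHz mod fs = 5.6 MHz.
5.6 MHz ≤ fs/2 = 24.15 MHz, appears at 5.6 MHz.
7.5 MHz ≤ fs/2 = 24.15 MHz, passes unchanged.
125.6 MHz mod fs = 29 MHz.
29 MHz > fs/2 = 24.15 MHz, folds to fs − 29 MHz = 19.3 MHz.
Distinct values: {5.6 MHz, 7.5 MHz, 16.9 MHz, 19.3 MHz}.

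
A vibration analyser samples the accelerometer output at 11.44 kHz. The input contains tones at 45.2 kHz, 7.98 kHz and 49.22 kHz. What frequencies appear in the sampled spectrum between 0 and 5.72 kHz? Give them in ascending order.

0.56 kHz, 3.46 kHz

fs/2 = 5.72 kHz.
45.2 kHz mod fs = 10.88 kHz.
10.88 kHz > fs/2 = 5.72 kHz, folds to fs − 10.88 kHz = 0.56 kHz.
7.98 kHz > fs/2 = 5.72 kHz, folds to fs − 7.98 kHz = 3.46 kHz.
49.22 kHz mod fs = 3.46 kHz.
3.46 kHz ≤ fs/2 = 5.72 kHz, appears at 3.46 kHz.
Distinct values: {0.56 kHz, 3.46 kHz}.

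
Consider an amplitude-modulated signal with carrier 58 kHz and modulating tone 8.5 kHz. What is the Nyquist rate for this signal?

AM sidebands sit at fc ± fm = 49.5 kHz and 66.5 kHz.
Highest-frequency component: 66.5 kHz.
Nyquist rate = 2 × 66.5 kHz = 133 kHz.

133 kHz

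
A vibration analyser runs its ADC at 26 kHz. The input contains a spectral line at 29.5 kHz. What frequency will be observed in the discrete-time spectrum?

3.5 kHz

29.5 kHz mod fs = 3.5 kHz.
3.5 kHz ≤ fs/2 = 13 kHz, appears at 3.5 kHz.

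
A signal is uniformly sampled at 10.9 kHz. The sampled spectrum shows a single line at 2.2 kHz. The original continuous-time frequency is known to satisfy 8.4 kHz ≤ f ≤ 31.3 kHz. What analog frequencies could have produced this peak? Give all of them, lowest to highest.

8.7 kHz, 13.1 kHz, 19.6 kHz, 24 kHz, 30.5 kHz

Frequencies that alias to 2.2 kHz are k·fs ± 2.2 kHz for integer k ≥ 0.
k=0: 2.2 kHz.
k=1: 8.7 kHz, 13.1 kHz.
k=2: 19.6 kHz, 24 kHz.
k=3: 30.5 kHz, 34.9 kHz.
k=4: 41.4 kHz, 45.8 kHz.
Within [8.4 kHz, 31.3 kHz]: 8.7 kHz, 13.1 kHz, 19.6 kHz, 24 kHz, 30.5 kHz.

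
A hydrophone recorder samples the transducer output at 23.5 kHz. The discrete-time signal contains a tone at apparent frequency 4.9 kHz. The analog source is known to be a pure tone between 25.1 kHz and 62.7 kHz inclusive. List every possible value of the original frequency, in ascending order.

28.4 kHz, 42.1 kHz, 51.9 kHz

Frequencies that alias to 4.9 kHz are k·fs ± 4.9 kHz for integer k ≥ 0.
k=0: 4.9 kHz.
k=1: 18.6 kHz, 28.4 kHz.
k=2: 42.1 kHz, 51.9 kHz.
k=3: 65.6 kHz, 75.4 kHz.
Within [25.1 kHz, 62.7 kHz]: 28.4 kHz, 42.1 kHz, 51.9 kHz.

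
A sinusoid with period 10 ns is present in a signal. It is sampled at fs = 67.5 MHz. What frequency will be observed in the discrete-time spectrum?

32.5 MHz

T = 10 ns → f = 1/T = 100 MHz.
100 MHz mod fs = 32.5 MHz.
32.5 MHz ≤ fs/2 = 33.75 MHz, appears at 32.5 MHz.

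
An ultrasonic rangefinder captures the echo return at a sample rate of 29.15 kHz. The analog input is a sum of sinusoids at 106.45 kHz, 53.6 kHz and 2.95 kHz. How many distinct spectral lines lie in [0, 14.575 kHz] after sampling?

3

fs/2 = 14.575 kHz.
106.45 kHz mod fs = 19 kHz.
19 kHz > fs/2 = 14.575 kHz, folds to fs − 19 kHz = 10.15 kHz.
53.6 kHz mod fs = 24.45 kHz.
24.45 kHz > fs/2 = 14.575 kHz, folds to fs − 24.45 kHz = 4.7 kHz.
2.95 kHz ≤ fs/2 = 14.575 kHz, passes unchanged.
Distinct values: {2.95 kHz, 4.7 kHz, 10.15 kHz} → 3.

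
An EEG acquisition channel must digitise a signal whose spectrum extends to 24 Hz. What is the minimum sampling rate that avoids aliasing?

Nyquist rate = 2 × 24 Hz = 48 Hz.

48 Hz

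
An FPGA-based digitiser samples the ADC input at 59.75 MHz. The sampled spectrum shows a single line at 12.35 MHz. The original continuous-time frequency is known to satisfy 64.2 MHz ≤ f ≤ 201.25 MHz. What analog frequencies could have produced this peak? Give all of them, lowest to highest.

Frequencies that alias to 12.35 MHz are k·fs ± 12.35 MHz for integer k ≥ 0.
k=0: 12.35 MHz.
k=1: 47.4 MHz, 72.1 MHz.
k=2: 107.15 MHz, 131.85 MHz.
k=3: 166.9 MHz, 191.6 MHz.
k=4: 226.65 MHz, 251.35 MHz.
Within [64.2 MHz, 201.25 MHz]: 72.1 MHz, 107.15 MHz, 131.85 MHz, 166.9 MHz, 191.6 MHz.

72.1 MHz, 107.15 MHz, 131.85 MHz, 166.9 MHz, 191.6 MHz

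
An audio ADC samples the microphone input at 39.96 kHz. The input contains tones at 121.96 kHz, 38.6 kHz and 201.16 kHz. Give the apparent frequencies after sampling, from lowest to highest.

1.36 kHz, 2.08 kHz

fs/2 = 19.98 kHz.
121.96 kHz mod fs = 2.08 kHz.
2.08 kHz ≤ fs/2 = 19.98 kHz, appears at 2.08 kHz.
38.6 kHz > fs/2 = 19.98 kHz, folds to fs − 38.6 kHz = 1.36 kHz.
201.16 kHz mod fs = 1.36 kHz.
1.36 kHz ≤ fs/2 = 19.98 kHz, appears at 1.36 kHz.
Distinct values: {1.36 kHz, 2.08 kHz}.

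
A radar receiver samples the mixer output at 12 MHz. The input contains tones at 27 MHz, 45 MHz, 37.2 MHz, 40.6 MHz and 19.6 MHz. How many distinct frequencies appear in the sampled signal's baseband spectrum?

fs/2 = 6 MHz.
27 MHz mod fs = 3 MHz.
3 MHz ≤ fs/2 = 6 MHz, appears at 3 MHz.
45 MHz mod fs = 9 MHz.
9 MHz > fs/2 = 6 MHz, folds to fs − 9 MHz = 3 MHz.
37.2 MHz mod fs = 1.2 MHz.
1.2 MHz ≤ fs/2 = 6 MHz, appears at 1.2 MHz.
40.6 MHz mod fs = 4.6 MHz.
4.6 MHz ≤ fs/2 = 6 MHz, appears at 4.6 MHz.
19.6 MHz mod fs = 7.6 MHz.
7.6 MHz > fs/2 = 6 MHz, folds to fs − 7.6 MHz = 4.4 MHz.
Distinct values: {1.2 MHz, 3 MHz, 4.4 MHz, 4.6 MHz} → 4.

4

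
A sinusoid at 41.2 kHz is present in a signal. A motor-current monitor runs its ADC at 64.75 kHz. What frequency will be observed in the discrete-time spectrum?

41.2 kHz > fs/2 = 32.375 kHz, folds to fs − 41.2 kHz = 23.55 kHz.

23.55 kHz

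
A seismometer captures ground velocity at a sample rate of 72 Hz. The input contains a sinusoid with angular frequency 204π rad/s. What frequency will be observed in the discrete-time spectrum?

ω = 204π rad/s → f = ω/(2π) = 102 Hz.
102 Hz mod fs = 30 Hz.
30 Hz ≤ fs/2 = 36 Hz, appears at 30 Hz.

30 Hz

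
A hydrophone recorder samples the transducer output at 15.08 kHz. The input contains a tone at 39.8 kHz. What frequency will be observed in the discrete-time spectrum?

5.44 kHz

39.8 kHz mod fs = 9.64 kHz.
9.64 kHz > fs/2 = 7.54 kHz, folds to fs − 9.64 kHz = 5.44 kHz.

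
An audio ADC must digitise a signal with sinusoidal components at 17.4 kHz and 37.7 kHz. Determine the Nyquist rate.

75.4 kHz

Highest-frequency component: 37.7 kHz.
Nyquist rate = 2 × 37.7 kHz = 75.4 kHz.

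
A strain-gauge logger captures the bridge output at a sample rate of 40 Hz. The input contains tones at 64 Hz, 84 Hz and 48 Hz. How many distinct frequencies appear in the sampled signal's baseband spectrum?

3

fs/2 = 20 Hz.
64 Hz mod fs = 24 Hz.
24 Hz > fs/2 = 20 Hz, folds to fs − 24 Hz = 16 Hz.
84 Hz mod fs = 4 Hz.
4 Hz ≤ fs/2 = 20 Hz, appears at 4 Hz.
48 Hz mod fs = 8 Hz.
8 Hz ≤ fs/2 = 20 Hz, appears at 8 Hz.
Distinct values: {4 Hz, 8 Hz, 16 Hz} → 3.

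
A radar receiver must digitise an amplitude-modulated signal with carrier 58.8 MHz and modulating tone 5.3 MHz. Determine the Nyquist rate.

128.2 MHz

AM sidebands sit at fc ± fm = 53.5 MHz and 64.1 MHz.
Highest-frequency component: 64.1 MHz.
Nyquist rate = 2 × 64.1 MHz = 128.2 MHz.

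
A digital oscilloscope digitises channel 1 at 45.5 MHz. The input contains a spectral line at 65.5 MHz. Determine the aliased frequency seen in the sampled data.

65.5 MHz mod fs = 20 MHz.
20 MHz ≤ fs/2 = 22.75 MHz, appears at 20 MHz.

20 MHz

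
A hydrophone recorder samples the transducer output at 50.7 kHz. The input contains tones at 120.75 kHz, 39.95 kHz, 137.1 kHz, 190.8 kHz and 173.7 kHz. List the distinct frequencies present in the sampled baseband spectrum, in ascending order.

10.75 kHz, 12 kHz, 15 kHz, 19.35 kHz, 21.6 kHz

fs/2 = 25.35 kHz.
120.75 kHz mod fs = 19.35 kHz.
19.35 kHz ≤ fs/2 = 25.35 kHz, appears at 19.35 kHz.
39.95 kHz > fs/2 = 25.35 kHz, folds to fs − 39.95 kHz = 10.75 kHz.
137.1 kHz mod fs = 35.7 kHz.
35.7 kHz > fs/2 = 25.35 kHz, folds to fs − 35.7 kHz = 15 kHz.
190.8 kHz mod fs = 38.7 kHz.
38.7 kHz > fs/2 = 25.35 kHz, folds to fs − 38.7 kHz = 12 kHz.
173.7 kHz mod fs = 21.6 kHz.
21.6 kHz ≤ fs/2 = 25.35 kHz, appears at 21.6 kHz.
Distinct values: {10.75 kHz, 12 kHz, 15 kHz, 19.35 kHz, 21.6 kHz}.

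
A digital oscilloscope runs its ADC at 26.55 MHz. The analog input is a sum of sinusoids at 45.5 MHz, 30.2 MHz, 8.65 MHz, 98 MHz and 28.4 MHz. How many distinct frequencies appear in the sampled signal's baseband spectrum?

5

fs/2 = 13.275 MHz.
45.5 MHz mod fs = 18.95 MHz.
18.95 MHz > fs/2 = 13.275 MHz, folds to fs − 18.95 MHz = 7.6 MHz.
30.2 MHz mod fs = 3.65 MHz.
3.65 MHz ≤ fs/2 = 13.275 MHz, appears at 3.65 MHz.
8.65 MHz ≤ fs/2 = 13.275 MHz, passes unchanged.
98 MHz mod fs = 18.35 MHz.
18.35 MHz > fs/2 = 13.275 MHz, folds to fs − 18.35 MHz = 8.2 MHz.
28.4 MHz mod fs = 1.85 MHz.
1.85 MHz ≤ fs/2 = 13.275 MHz, appears at 1.85 MHz.
Distinct values: {1.85 MHz, 3.65 MHz, 7.6 MHz, 8.2 MHz, 8.65 MHz} → 5.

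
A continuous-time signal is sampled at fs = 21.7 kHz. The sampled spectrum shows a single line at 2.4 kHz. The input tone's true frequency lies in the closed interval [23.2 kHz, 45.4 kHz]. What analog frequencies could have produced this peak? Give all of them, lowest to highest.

Frequencies that alias to 2.4 kHz are k·fs ± 2.4 kHz for integer k ≥ 0.
k=0: 2.4 kHz.
k=1: 19.3 kHz, 24.1 kHz.
k=2: 41 kHz, 45.8 kHz.
k=3: 62.7 kHz, 67.5 kHz.
Within [23.2 kHz, 45.4 kHz]: 24.1 kHz, 41 kHz.

24.1 kHz, 41 kHz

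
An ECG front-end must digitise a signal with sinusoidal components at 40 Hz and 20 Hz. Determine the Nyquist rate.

80 Hz

Highest-frequency component: 40 Hz.
Nyquist rate = 2 × 40 Hz = 80 Hz.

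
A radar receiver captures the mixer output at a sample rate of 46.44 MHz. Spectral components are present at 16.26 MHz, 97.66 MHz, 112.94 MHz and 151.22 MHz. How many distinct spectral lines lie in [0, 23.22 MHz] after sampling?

fs/2 = 23.22 MHz.
16.26 MHz ≤ fs/2 = 23.22 MHz, passes unchanged.
97.66 MHz mod fs = 4.78 MHz.
4.78 MHz ≤ fs/2 = 23.22 MHz, appears at 4.78 MHz.
112.94 MHz mod fs = 20.06 MHz.
20.06 MHz ≤ fs/2 = 23.22 MHz, appears at 20.06 MHz.
151.22 MHz mod fs = 11.9 MHz.
11.9 MHz ≤ fs/2 = 23.22 MHz, appears at 11.9 MHz.
Distinct values: {4.78 MHz, 11.9 MHz, 16.26 MHz, 20.06 MHz} → 4.

4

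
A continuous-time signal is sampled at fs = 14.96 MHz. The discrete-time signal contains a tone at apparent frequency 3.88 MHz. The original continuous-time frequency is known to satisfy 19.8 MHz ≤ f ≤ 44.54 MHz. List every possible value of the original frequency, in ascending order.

Frequencies that alias to 3.88 MHz are k·fs ± 3.88 MHz for integer k ≥ 0.
k=0: 3.88 MHz.
k=1: 11.08 MHz, 18.84 MHz.
k=2: 26.04 MHz, 33.8 MHz.
k=3: 41 MHz, 48.76 MHz.
k=4: 55.96 MHz, 63.72 MHz.
Within [19.8 MHz, 44.54 MHz]: 26.04 MHz, 33.8 MHz, 41 MHz.

26.04 MHz, 33.8 MHz, 41 MHz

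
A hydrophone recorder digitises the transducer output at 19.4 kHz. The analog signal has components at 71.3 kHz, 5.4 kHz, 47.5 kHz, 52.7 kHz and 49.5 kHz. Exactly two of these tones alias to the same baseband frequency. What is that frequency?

fs/2 = 9.7 kHz.
71.3 kHz mod fs = 13.1 kHz.
13.1 kHz > fs/2 = 9.7 kHz, folds to fs − 13.1 kHz = 6.3 kHz.
5.4 kHz ≤ fs/2 = 9.7 kHz, passes unchanged.
47.5 kHz mod fs = 8.7 kHz.
8.7 kHz ≤ fs/2 = 9.7 kHz, appears at 8.7 kHz.
52.7 kHz mod fs = 13.9 kHz.
13.9 kHz > fs/2 = 9.7 kHz, folds to fs − 13.9 kHz = 5.5 kHz.
49.5 kHz mod fs = 10.7 kHz.
10.7 kHz > fs/2 = 9.7 kHz, folds to fs − 10.7 kHz = 8.7 kHz.
47.5 kHz and 49.5 kHz both map to 8.7 kHz.

8.7 kHz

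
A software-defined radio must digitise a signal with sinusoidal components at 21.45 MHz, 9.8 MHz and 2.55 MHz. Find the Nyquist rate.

42.9 MHz

Highest-frequency component: 21.45 MHz.
Nyquist rate = 2 × 21.45 MHz = 42.9 MHz.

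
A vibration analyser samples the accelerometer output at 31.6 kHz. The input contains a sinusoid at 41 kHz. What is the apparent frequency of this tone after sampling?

9.4 kHz

41 kHz mod fs = 9.4 kHz.
9.4 kHz ≤ fs/2 = 15.8 kHz, appears at 9.4 kHz.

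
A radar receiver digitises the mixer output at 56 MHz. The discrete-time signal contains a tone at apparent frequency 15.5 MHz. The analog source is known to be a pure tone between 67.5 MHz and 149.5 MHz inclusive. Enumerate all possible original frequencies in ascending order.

Frequencies that alias to 15.5 MHz are k·fs ± 15.5 MHz for integer k ≥ 0.
k=0: 15.5 MHz.
k=1: 40.5 MHz, 71.5 MHz.
k=2: 96.5 MHz, 127.5 MHz.
k=3: 152.5 MHz, 183.5 MHz.
Within [67.5 MHz, 149.5 MHz]: 71.5 MHz, 96.5 MHz, 127.5 MHz.

71.5 MHz, 96.5 MHz, 127.5 MHz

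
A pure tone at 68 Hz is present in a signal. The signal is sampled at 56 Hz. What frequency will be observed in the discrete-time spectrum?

68 Hz mod fs = 12 Hz.
12 Hz ≤ fs/2 = 28 Hz, appears at 12 Hz.

12 Hz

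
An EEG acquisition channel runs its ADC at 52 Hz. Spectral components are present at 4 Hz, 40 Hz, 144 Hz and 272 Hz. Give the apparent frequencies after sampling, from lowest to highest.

fs/2 = 26 Hz.
4 Hz ≤ fs/2 = 26 Hz, passes unchanged.
40 Hz > fs/2 = 26 Hz, folds to fs − 40 Hz = 12 Hz.
144 Hz mod fs = 40 Hz.
40 Hz > fs/2 = 26 Hz, folds to fs − 40 Hz = 12 Hz.
272 Hz mod fs = 12 Hz.
12 Hz ≤ fs/2 = 26 Hz, appears at 12 Hz.
Distinct values: {4 Hz, 12 Hz}.

4 Hz, 12 Hz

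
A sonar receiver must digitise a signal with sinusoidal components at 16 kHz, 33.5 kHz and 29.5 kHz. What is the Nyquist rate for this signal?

67 kHz

Highest-frequency component: 33.5 kHz.
Nyquist rate = 2 × 33.5 kHz = 67 kHz.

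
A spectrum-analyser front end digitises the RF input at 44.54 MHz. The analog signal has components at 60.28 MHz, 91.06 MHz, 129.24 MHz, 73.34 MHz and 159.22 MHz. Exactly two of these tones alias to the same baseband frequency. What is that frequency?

fs/2 = 22.27 MHz.
60.28 MHz mod fs = 15.74 MHz.
15.74 MHz ≤ fs/2 = 22.27 MHz, appears at 15.74 MHz.
91.06 MHz mod fs = 1.98 MHz.
1.98 MHz ≤ fs/2 = 22.27 MHz, appears at 1.98 MHz.
129.24 MHz mod fs = 40.16 MHz.
40.16 MHz > fs/2 = 22.27 MHz, folds to fs − 40.16 MHz = 4.38 MHz.
73.34 MHz mod fs = 28.8 MHz.
28.8 MHz > fs/2 = 22.27 MHz, folds to fs − 28.8 MHz = 15.74 MHz.
159.22 MHz mod fs = 25.6 MHz.
25.6 MHz > fs/2 = 22.27 MHz, folds to fs − 25.6 MHz = 18.94 MHz.
60.28 MHz and 73.34 MHz both map to 15.74 MHz.

15.74 MHz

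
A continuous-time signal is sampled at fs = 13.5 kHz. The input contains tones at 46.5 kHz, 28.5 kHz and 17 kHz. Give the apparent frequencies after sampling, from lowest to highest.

1.5 kHz, 3.5 kHz, 6 kHz

fs/2 = 6.75 kHz.
46.5 kHz mod fs = 6 kHz.
6 kHz ≤ fs/2 = 6.75 kHz, appears at 6 kHz.
28.5 kHz mod fs = 1.5 kHz.
1.5 kHz ≤ fs/2 = 6.75 kHz, appears at 1.5 kHz.
17 kHz mod fs = 3.5 kHz.
3.5 kHz ≤ fs/2 = 6.75 kHz, appears at 3.5 kHz.
Distinct values: {1.5 kHz, 3.5 kHz, 6 kHz}.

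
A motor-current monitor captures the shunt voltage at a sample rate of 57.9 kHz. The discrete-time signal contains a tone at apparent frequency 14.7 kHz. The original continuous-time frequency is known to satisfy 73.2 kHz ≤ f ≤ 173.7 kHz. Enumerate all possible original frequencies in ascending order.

Frequencies that alias to 14.7 kHz are k·fs ± 14.7 kHz for integer k ≥ 0.
k=0: 14.7 kHz.
k=1: 43.2 kHz, 72.6 kHz.
k=2: 101.1 kHz, 130.5 kHz.
k=3: 159 kHz, 188.4 kHz.
k=4: 216.9 kHz, 246.3 kHz.
Within [73.2 kHz, 173.7 kHz]: 101.1 kHz, 130.5 kHz, 159 kHz.

101.1 kHz, 130.5 kHz, 159 kHz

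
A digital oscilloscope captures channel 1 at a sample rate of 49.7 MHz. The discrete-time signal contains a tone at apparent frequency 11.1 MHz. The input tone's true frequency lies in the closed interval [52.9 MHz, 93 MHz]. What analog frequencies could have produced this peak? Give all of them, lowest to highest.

Frequencies that alias to 11.1 MHz are k·fs ± 11.1 MHz for integer k ≥ 0.
k=0: 11.1 MHz.
k=1: 38.6 MHz, 60.8 MHz.
k=2: 88.3 MHz, 110.5 MHz.
k=3: 138 MHz, 160.2 MHz.
Within [52.9 MHz, 93 MHz]: 60.8 MHz, 88.3 MHz.

60.8 MHz, 88.3 MHz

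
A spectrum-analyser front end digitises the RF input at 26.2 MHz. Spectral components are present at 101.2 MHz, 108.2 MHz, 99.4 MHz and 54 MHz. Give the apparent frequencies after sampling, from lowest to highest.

1.6 MHz, 3.4 MHz, 3.6 MHz, 5.4 MHz

fs/2 = 13.1 MHz.
101.2 MHz mod fs = 22.6 MHz.
22.6 MHz > fs/2 = 13.1 MHz, folds to fs − 22.6 MHz = 3.6 MHz.
108.2 MHz mod fs = 3.4 MHz.
3.4 MHz ≤ fs/2 = 13.1 MHz, appears at 3.4 MHz.
99.4 MHz mod fs = 20.8 MHz.
20.8 MHz > fs/2 = 13.1 MHz, folds to fs − 20.8 MHz = 5.4 MHz.
54 MHz mod fs = 1.6 MHz.
1.6 MHz ≤ fs/2 = 13.1 MHz, appears at 1.6 MHz.
Distinct values: {1.6 MHz, 3.4 MHz, 3.6 MHz, 5.4 MHz}.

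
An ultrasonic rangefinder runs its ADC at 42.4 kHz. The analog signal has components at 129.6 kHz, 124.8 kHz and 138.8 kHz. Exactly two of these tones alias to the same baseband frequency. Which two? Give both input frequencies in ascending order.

fs/2 = 21.2 kHz.
129.6 kHz mod fs = 2.4 kHz.
2.4 kHz ≤ fs/2 = 21.2 kHz, appears at 2.4 kHz.
124.8 kHz mod fs = 40 kHz.
40 kHz > fs/2 = 21.2 kHz, folds to fs − 40 kHz = 2.4 kHz.
138.8 kHz mod fs = 11.6 kHz.
11.6 kHz ≤ fs/2 = 21.2 kHz, appears at 11.6 kHz.
124.8 kHz and 129.6 kHz both map to 2.4 kHz.

124.8 kHz, 129.6 kHz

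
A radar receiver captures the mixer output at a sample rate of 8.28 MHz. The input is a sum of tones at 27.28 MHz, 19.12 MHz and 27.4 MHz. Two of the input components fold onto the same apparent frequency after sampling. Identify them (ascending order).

fs/2 = 4.14 MHz.
27.28 MHz mod fs = 2.44 MHz.
2.44 MHz ≤ fs/2 = 4.14 MHz, appears at 2.44 MHz.
19.12 MHz mod fs = 2.56 MHz.
2.56 MHz ≤ fs/2 = 4.14 MHz, appears at 2.56 MHz.
27.4 MHz mod fs = 2.56 MHz.
2.56 MHz ≤ fs/2 = 4.14 MHz, appears at 2.56 MHz.
19.12 MHz and 27.4 MHz both map to 2.56 MHz.

19.12 MHz, 27.4 MHz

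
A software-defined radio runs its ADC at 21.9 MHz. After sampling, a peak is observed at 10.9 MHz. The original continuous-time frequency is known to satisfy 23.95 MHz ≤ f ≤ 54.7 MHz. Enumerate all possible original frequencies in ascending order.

Frequencies that alias to 10.9 MHz are k·fs ± 10.9 MHz for integer k ≥ 0.
k=0: 10.9 MHz.
k=1: 11 MHz, 32.8 MHz.
k=2: 32.9 MHz, 54.7 MHz.
k=3: 54.8 MHz, 76.6 MHz.
Within [23.95 MHz, 54.7 MHz]: 32.8 MHz, 32.9 MHz, 54.7 MHz.

32.8 MHz, 32.9 MHz, 54.7 MHz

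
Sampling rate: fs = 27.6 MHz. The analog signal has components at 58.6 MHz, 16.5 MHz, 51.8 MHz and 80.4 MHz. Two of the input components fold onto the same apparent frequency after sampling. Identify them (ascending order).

fs/2 = 13.8 MHz.
58.6 MHz mod fs = 3.4 MHz.
3.4 MHz ≤ fs/2 = 13.8 MHz, appears at 3.4 MHz.
16.5 MHz > fs/2 = 13.8 MHz, folds to fs − 16.5 MHz = 11.1 MHz.
51.8 MHz mod fs = 24.2 MHz.
24.2 MHz > fs/2 = 13.8 MHz, folds to fs − 24.2 MHz = 3.4 MHz.
80.4 MHz mod fs = 25.2 MHz.
25.2 MHz > fs/2 = 13.8 MHz, folds to fs − 25.2 MHz = 2.4 MHz.
51.8 MHz and 58.6 MHz both map to 3.4 MHz.

51.8 MHz, 58.6 MHz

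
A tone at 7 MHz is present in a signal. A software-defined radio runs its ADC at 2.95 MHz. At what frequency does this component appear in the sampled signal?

1.1 MHz

7 MHz mod fs = 1.1 MHz.
1.1 MHz ≤ fs/2 = 1.475 MHz, appears at 1.1 MHz.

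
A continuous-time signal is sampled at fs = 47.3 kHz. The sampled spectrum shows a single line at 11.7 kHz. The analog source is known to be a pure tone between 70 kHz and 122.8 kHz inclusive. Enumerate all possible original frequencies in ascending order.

82.9 kHz, 106.3 kHz

Frequencies that alias to 11.7 kHz are k·fs ± 11.7 kHz for integer k ≥ 0.
k=0: 11.7 kHz.
k=1: 35.6 kHz, 59 kHz.
k=2: 82.9 kHz, 106.3 kHz.
k=3: 130.2 kHz, 153.6 kHz.
Within [70 kHz, 122.8 kHz]: 82.9 kHz, 106.3 kHz.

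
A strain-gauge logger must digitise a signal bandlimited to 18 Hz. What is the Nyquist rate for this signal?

36 Hz

Nyquist rate = 2 × 18 Hz = 36 Hz.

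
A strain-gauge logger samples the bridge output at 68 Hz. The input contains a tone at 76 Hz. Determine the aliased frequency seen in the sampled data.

76 Hz mod fs = 8 Hz.
8 Hz ≤ fs/2 = 34 Hz, appears at 8 Hz.

8 Hz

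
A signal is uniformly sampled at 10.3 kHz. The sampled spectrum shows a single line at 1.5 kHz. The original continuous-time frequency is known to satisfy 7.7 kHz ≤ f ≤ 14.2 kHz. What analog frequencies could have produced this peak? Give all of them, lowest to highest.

Frequencies that alias to 1.5 kHz are k·fs ± 1.5 kHz for integer k ≥ 0.
k=0: 1.5 kHz.
k=1: 8.8 kHz, 11.8 kHz.
k=2: 19.1 kHz, 22.1 kHz.
Within [7.7 kHz, 14.2 kHz]: 8.8 kHz, 11.8 kHz.

8.8 kHz, 11.8 kHz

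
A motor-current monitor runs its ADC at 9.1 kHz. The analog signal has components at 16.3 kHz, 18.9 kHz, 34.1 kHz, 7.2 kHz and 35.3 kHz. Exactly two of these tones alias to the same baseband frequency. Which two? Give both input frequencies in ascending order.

fs/2 = 4.55 kHz.
16.3 kHz mod fs = 7.2 kHz.
7.2 kHz > fs/2 = 4.55 kHz, folds to fs − 7.2 kHz = 1.9 kHz.
18.9 kHz mod fs = 0.7 kHz.
0.7 kHz ≤ fs/2 = 4.55 kHz, appears at 0.7 kHz.
34.1 kHz mod fs = 6.8 kHz.
6.8 kHz > fs/2 = 4.55 kHz, folds to fs − 6.8 kHz = 2.3 kHz.
7.2 kHz > fs/2 = 4.55 kHz, folds to fs − 7.2 kHz = 1.9 kHz.
35.3 kHz mod fs = 8 kHz.
8 kHz > fs/2 = 4.55 kHz, folds to fs − 8 kHz = 1.1 kHz.
7.2 kHz and 16.3 kHz both map to 1.9 kHz.

7.2 kHz, 16.3 kHz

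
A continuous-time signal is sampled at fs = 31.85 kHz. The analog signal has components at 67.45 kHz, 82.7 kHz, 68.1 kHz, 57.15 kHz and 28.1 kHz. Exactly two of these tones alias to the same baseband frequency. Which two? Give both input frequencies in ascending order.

fs/2 = 15.925 kHz.
67.45 kHz mod fs = 3.75 kHz.
3.75 kHz ≤ fs/2 = 15.925 kHz, appears at 3.75 kHz.
82.7 kHz mod fs = 19 kHz.
19 kHz > fs/2 = 15.925 kHz, folds to fs − 19 kHz = 12.85 kHz.
68.1 kHz mod fs = 4.4 kHz.
4.4 kHz ≤ fs/2 = 15.925 kHz, appears at 4.4 kHz.
57.15 kHz mod fs = 25.3 kHz.
25.3 kHz > fs/2 = 15.925 kHz, folds to fs − 25.3 kHz = 6.55 kHz.
28.1 kHz > fs/2 = 15.925 kHz, folds to fs − 28.1 kHz = 3.75 kHz.
28.1 kHz and 67.45 kHz both map to 3.75 kHz.

28.1 kHz, 67.45 kHz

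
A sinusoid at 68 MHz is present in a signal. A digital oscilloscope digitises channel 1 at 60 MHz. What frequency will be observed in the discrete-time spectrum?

8 MHz

68 MHz mod fs = 8 MHz.
8 MHz ≤ fs/2 = 30 MHz, appears at 8 MHz.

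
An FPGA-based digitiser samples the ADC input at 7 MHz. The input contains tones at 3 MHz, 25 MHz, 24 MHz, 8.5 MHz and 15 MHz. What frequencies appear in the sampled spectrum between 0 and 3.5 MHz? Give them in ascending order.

1 MHz, 1.5 MHz, 3 MHz

fs/2 = 3.5 MHz.
3 MHz ≤ fs/2 = 3.5 MHz, passes unchanged.
25 MHz mod fs = 4 MHz.
4 MHz > fs/2 = 3.5 MHz, folds to fs − 4 MHz = 3 MHz.
24 MHz mod fs = 3 MHz.
3 MHz ≤ fs/2 = 3.5 MHz, appears at 3 MHz.
8.5 MHz mod fs = 1.5 MHz.
1.5 MHz ≤ fs/2 = 3.5 MHz, appears at 1.5 MHz.
15 MHz mod fs = 1 MHz.
1 MHz ≤ fs/2 = 3.5 MHz, appears at 1 MHz.
Distinct values: {1 MHz, 1.5 MHz, 3 MHz}.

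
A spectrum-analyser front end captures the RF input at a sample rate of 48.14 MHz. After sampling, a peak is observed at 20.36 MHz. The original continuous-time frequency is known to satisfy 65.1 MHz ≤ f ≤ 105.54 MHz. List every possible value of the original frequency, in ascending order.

Frequencies that alias to 20.36 MHz are k·fs ± 20.36 MHz for integer k ≥ 0.
k=0: 20.36 MHz.
k=1: 27.78 MHz, 68.5 MHz.
k=2: 75.92 MHz, 116.64 MHz.
k=3: 124.06 MHz, 164.78 MHz.
Within [65.1 MHz, 105.54 MHz]: 68.5 MHz, 75.92 MHz.

68.5 MHz, 75.92 MHz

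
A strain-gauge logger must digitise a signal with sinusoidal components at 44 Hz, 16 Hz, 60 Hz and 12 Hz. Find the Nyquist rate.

Highest-frequency component: 60 Hz.
Nyquist rate = 2 × 60 Hz = 120 Hz.

120 Hz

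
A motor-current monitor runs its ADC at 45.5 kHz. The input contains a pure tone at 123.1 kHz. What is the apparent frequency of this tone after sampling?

13.4 kHz

123.1 kHz mod fs = 32.1 kHz.
32.1 kHz > fs/2 = 22.75 kHz, folds to fs − 32.1 kHz = 13.4 kHz.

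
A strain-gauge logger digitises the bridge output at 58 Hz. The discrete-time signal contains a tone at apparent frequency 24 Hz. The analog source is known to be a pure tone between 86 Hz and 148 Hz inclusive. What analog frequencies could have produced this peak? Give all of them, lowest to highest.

92 Hz, 140 Hz

Frequencies that alias to 24 Hz are k·fs ± 24 Hz for integer k ≥ 0.
k=0: 24 Hz.
k=1: 34 Hz, 82 Hz.
k=2: 92 Hz, 140 Hz.
k=3: 150 Hz, 198 Hz.
Within [86 Hz, 148 Hz]: 92 Hz, 140 Hz.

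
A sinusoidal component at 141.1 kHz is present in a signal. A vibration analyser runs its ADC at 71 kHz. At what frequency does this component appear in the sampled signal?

141.1 kHz mod fs = 70.1 kHz.
70.1 kHz > fs/2 = 35.5 kHz, folds to fs − 70.1 kHz = 0.9 kHz.

0.9 kHz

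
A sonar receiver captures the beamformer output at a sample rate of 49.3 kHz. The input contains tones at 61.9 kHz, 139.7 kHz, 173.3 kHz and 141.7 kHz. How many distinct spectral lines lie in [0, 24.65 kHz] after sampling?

fs/2 = 24.65 kHz.
61.9 kHz mod fs = 12.6 kHz.
12.6 kHz ≤ fs/2 = 24.65 kHz, appears at 12.6 kHz.
139.7 kHz mod fs = 41.1 kHz.
41.1 kHz > fs/2 = 24.65 kHz, folds to fs − 41.1 kHz = 8.2 kHz.
173.3 kHz mod fs = 25.4 kHz.
25.4 kHz > fs/2 = 24.65 kHz, folds to fs − 25.4 kHz = 23.9 kHz.
141.7 kHz mod fs = 43.1 kHz.
43.1 kHz > fs/2 = 24.65 kHz, folds to fs − 43.1 kHz = 6.2 kHz.
Distinct values: {6.2 kHz, 8.2 kHz, 12.6 kHz, 23.9 kHz} → 4.

4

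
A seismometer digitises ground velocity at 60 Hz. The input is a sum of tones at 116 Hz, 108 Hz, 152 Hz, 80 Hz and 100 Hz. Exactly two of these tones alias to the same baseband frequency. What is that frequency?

20 Hz

fs/2 = 30 Hz.
116 Hz mod fs = 56 Hz.
56 Hz > fs/2 = 30 Hz, folds to fs − 56 Hz = 4 Hz.
108 Hz mod fs = 48 Hz.
48 Hz > fs/2 = 30 Hz, folds to fs − 48 Hz = 12 Hz.
152 Hz mod fs = 32 Hz.
32 Hz > fs/2 = 30 Hz, folds to fs − 32 Hz = 28 Hz.
80 Hz mod fs = 20 Hz.
20 Hz ≤ fs/2 = 30 Hz, appears at 20 Hz.
100 Hz mod fs = 40 Hz.
40 Hz > fs/2 = 30 Hz, folds to fs − 40 Hz = 20 Hz.
80 Hz and 100 Hz both map to 20 Hz.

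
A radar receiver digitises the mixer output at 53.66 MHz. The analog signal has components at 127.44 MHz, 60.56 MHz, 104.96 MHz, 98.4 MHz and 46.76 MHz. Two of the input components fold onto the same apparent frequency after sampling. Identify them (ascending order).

46.76 MHz, 60.56 MHz

fs/2 = 26.83 MHz.
127.44 MHz mod fs = 20.12 MHz.
20.12 MHz ≤ fs/2 = 26.83 MHz, appears at 20.12 MHz.
60.56 MHz mod fs = 6.9 MHz.
6.9 MHz ≤ fs/2 = 26.83 MHz, appears at 6.9 MHz.
104.96 MHz mod fs = 51.3 MHz.
51.3 MHz > fs/2 = 26.83 MHz, folds to fs − 51.3 MHz = 2.36 MHz.
98.4 MHz mod fs = 44.74 MHz.
44.74 MHz > fs/2 = 26.83 MHz, folds to fs − 44.74 MHz = 8.92 MHz.
46.76 MHz > fs/2 = 26.83 MHz, folds to fs − 46.76 MHz = 6.9 MHz.
46.76 MHz and 60.56 MHz both map to 6.9 MHz.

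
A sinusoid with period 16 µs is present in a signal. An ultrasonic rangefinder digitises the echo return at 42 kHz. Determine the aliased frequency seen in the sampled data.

T = 16 µs → f = 1/T = 62.5 kHz.
62.5 kHz mod fs = 20.5 kHz.
20.5 kHz ≤ fs/2 = 21 kHz, appears at 20.5 kHz.

20.5 kHz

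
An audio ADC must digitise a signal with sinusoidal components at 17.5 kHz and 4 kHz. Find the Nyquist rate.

Highest-frequency component: 17.5 kHz.
Nyquist rate = 2 × 17.5 kHz = 35 kHz.

35 kHz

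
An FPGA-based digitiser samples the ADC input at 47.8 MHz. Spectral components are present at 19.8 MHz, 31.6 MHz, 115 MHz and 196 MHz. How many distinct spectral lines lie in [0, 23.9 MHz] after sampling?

4

fs/2 = 23.9 MHz.
19.8 MHz ≤ fs/2 = 23.9 MHz, passes unchanged.
31.6 MHz > fs/2 = 23.9 MHz, folds to fs − 31.6 MHz = 16.2 MHz.
115 MHz mod fs = 19.4 MHz.
19.4 MHz ≤ fs/2 = 23.9 MHz, appears at 19.4 MHz.
196 MHz mod fs = 4.8 MHz.
4.8 MHz ≤ fs/2 = 23.9 MHz, appears at 4.8 MHz.
Distinct values: {4.8 MHz, 16.2 MHz, 19.4 MHz, 19.8 MHz} → 4.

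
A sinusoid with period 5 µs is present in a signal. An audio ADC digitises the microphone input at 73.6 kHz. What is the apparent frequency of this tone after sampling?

T = 5 µs → f = 1/T = 200 kHz.
200 kHz mod fs = 52.8 kHz.
52.8 kHz > fs/2 = 36.8 kHz, folds to fs − 52.8 kHz = 20.8 kHz.

20.8 kHz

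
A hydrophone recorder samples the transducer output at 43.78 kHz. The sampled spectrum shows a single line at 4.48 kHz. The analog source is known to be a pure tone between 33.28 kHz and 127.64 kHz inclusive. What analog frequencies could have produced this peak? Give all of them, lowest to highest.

Frequencies that alias to 4.48 kHz are k·fs ± 4.48 kHz for integer k ≥ 0.
k=0: 4.48 kHz.
k=1: 39.3 kHz, 48.26 kHz.
k=2: 83.08 kHz, 92.04 kHz.
k=3: 126.86 kHz, 135.82 kHz.
k=4: 170.64 kHz, 179.6 kHz.
Within [33.28 kHz, 127.64 kHz]: 39.3 kHz, 48.26 kHz, 83.08 kHz, 92.04 kHz, 126.86 kHz.

39.3 kHz, 48.26 kHz, 83.08 kHz, 92.04 kHz, 126.86 kHz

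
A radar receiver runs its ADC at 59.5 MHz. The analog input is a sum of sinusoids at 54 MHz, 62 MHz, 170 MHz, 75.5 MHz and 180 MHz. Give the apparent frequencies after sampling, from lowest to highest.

1.5 MHz, 2.5 MHz, 5.5 MHz, 8.5 MHz, 16 MHz

fs/2 = 29.75 MHz.
54 MHz > fs/2 = 29.75 MHz, folds to fs − 54 MHz = 5.5 MHz.
62 MHz mod fs = 2.5 MHz.
2.5 MHz ≤ fs/2 = 29.75 MHz, appears at 2.5 MHz.
170 MHz mod fs = 51 MHz.
51 MHz > fs/2 = 29.75 MHz, folds to fs − 51 MHz = 8.5 MHz.
75.5 MHz mod fs = 16 MHz.
16 MHz ≤ fs/2 = 29.75 MHz, appears at 16 MHz.
180 MHz mod fs = 1.5 MHz.
1.5 MHz ≤ fs/2 = 29.75 MHz, appears at 1.5 MHz.
Distinct values: {1.5 MHz, 2.5 MHz, 5.5 MHz, 8.5 MHz, 16 MHz}.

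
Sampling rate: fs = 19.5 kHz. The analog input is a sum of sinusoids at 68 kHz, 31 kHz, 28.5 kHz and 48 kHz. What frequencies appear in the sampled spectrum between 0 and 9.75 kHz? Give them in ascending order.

8 kHz, 9 kHz, 9.5 kHz

fs/2 = 9.75 kHz.
68 kHz mod fs = 9.5 kHz.
9.5 kHz ≤ fs/2 = 9.75 kHz, appears at 9.5 kHz.
31 kHz mod fs = 11.5 kHz.
11.5 kHz > fs/2 = 9.75 kHz, folds to fs − 11.5 kHz = 8 kHz.
28.5 kHz mod fs = 9 kHz.
9 kHz ≤ fs/2 = 9.75 kHz, appears at 9 kHz.
48 kHz mod fs = 9 kHz.
9 kHz ≤ fs/2 = 9.75 kHz, appears at 9 kHz.
Distinct values: {8 kHz, 9 kHz, 9.5 kHz}.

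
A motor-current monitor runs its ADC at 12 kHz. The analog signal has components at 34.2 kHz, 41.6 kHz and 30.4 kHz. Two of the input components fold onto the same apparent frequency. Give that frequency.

5.6 kHz

fs/2 = 6 kHz.
34.2 kHz mod fs = 10.2 kHz.
10.2 kHz > fs/2 = 6 kHz, folds to fs − 10.2 kHz = 1.8 kHz.
41.6 kHz mod fs = 5.6 kHz.
5.6 kHz ≤ fs/2 = 6 kHz, appears at 5.6 kHz.
30.4 kHz mod fs = 6.4 kHz.
6.4 kHz > fs/2 = 6 kHz, folds to fs − 6.4 kHz = 5.6 kHz.
30.4 kHz and 41.6 kHz both map to 5.6 kHz.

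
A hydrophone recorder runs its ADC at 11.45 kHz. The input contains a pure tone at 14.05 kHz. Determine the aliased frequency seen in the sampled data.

14.05 kHz mod fs = 2.6 kHz.
2.6 kHz ≤ fs/2 = 5.725 kHz, appears at 2.6 kHz.

2.6 kHz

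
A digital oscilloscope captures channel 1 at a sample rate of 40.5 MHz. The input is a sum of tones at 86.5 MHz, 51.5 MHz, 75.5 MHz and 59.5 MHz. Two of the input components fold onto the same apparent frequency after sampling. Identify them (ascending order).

75.5 MHz, 86.5 MHz

fs/2 = 20.25 MHz.
86.5 MHz mod fs = 5.5 MHz.
5.5 MHz ≤ fs/2 = 20.25 MHz, appears at 5.5 MHz.
51.5 MHz mod fs = 11 MHz.
11 MHz ≤ fs/2 = 20.25 MHz, appears at 11 MHz.
75.5 MHz mod fs = 35 MHz.
35 MHz > fs/2 = 20.25 MHz, folds to fs − 35 MHz = 5.5 MHz.
59.5 MHz mod fs = 19 MHz.
19 MHz ≤ fs/2 = 20.25 MHz, appears at 19 MHz.
75.5 MHz and 86.5 MHz both map to 5.5 MHz.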